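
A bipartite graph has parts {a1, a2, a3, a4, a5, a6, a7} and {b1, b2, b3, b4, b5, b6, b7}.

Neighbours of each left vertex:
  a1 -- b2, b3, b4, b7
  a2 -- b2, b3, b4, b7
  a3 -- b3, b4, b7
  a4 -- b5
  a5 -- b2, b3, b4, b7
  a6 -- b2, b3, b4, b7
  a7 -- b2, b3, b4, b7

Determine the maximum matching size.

5

One maximum matching: a1-b2, a2-b4, a3-b7, a4-b5, a5-b3.
The set {a1, a2, a3, a5, a6, a7} has only 4 neighbours ({b2, b3, b4, b7}), so by Hall's theorem at most 5 of the 7 left vertices can be matched.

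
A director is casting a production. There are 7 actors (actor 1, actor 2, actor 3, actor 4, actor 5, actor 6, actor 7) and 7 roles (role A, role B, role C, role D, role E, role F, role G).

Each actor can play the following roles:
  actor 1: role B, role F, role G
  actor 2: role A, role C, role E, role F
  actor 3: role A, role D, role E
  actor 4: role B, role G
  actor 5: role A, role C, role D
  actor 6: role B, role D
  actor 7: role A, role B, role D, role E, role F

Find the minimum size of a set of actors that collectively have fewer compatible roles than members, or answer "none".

none

A matching saturating every actor exists, for instance actor 1→role G, actor 2→role E, actor 3→role A, actor 4→role B, actor 5→role C, actor 6→role D, actor 7→role F.
By Hall's marriage theorem, this means |N(S)| ≥ |S| for every subset S, so no violating subset exists.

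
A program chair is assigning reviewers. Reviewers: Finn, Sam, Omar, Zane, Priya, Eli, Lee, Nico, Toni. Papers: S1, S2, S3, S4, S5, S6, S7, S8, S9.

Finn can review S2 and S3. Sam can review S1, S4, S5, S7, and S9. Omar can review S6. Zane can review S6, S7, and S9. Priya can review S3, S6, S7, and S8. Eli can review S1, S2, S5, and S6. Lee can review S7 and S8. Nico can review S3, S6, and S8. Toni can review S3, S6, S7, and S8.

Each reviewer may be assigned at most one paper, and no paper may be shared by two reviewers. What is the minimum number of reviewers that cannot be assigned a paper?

1

A valid assignment of size 8: Finn-S2, Sam-S4, Omar-S6, Zane-S9, Priya-S3, Eli-S1, Lee-S7, Nico-S8.
The set {Omar, Priya, Lee, Nico, Toni} has only 4 neighbours ({S3, S6, S7, S8}), so by Hall's theorem at most 8 of the 9 reviewers can be matched.
That matches 8 of the 9, leaving 1 unmatched; no matching can do better.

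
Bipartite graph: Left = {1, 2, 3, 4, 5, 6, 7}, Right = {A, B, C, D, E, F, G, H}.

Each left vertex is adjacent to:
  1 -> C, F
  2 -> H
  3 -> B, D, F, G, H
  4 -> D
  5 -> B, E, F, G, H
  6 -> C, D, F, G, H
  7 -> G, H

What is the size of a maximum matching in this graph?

7

One maximum matching: 1–C, 2–H, 3–B, 4–D, 5–E, 6–F, 7–G.
This saturates every left vertex, so 7 is the maximum.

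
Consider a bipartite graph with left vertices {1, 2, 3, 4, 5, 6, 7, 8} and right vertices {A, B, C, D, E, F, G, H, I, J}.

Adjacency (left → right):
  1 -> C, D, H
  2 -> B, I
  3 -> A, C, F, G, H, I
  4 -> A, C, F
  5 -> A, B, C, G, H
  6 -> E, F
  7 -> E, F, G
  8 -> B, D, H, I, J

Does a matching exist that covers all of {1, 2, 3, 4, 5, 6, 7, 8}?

Yes

One maximum matching: 1→D, 2→B, 3→A, 4→C, 5→G, 6→F, 7→E, 8→J.
All 8 left vertices are covered.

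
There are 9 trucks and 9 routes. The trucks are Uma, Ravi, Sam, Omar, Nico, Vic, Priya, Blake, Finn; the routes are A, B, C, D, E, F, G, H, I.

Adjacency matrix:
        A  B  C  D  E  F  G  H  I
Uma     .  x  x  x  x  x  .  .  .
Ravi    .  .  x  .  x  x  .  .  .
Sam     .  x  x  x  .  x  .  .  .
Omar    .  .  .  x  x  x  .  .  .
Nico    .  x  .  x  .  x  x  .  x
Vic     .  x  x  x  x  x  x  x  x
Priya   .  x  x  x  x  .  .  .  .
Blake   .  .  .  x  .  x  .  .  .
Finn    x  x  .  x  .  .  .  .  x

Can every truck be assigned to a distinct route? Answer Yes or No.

No

The set {Uma, Ravi, Sam, Omar, Priya, Blake} has only 5 neighbours ({B, C, D, E, F}), so by Hall's theorem at most 8 of the 9 trucks can be matched.
Hence no matching covers every truck.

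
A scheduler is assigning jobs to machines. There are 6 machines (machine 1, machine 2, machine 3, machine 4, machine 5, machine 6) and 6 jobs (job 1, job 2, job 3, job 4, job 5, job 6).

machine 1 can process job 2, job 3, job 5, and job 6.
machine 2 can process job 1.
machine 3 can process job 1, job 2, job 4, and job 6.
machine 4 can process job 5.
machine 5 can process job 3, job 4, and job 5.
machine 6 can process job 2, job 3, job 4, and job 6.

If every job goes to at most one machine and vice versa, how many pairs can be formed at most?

A valid assignment of size 6: machine 1-job 3, machine 2-job 1, machine 3-job 6, machine 4-job 5, machine 5-job 4, machine 6-job 2.
All 6 machines are matched, so no larger matching exists.

6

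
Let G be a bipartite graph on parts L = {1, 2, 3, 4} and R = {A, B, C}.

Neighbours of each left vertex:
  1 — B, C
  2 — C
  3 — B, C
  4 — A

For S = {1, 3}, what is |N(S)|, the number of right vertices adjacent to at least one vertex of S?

The union of neighbours of {1, 3} is {B, C}, which has 2 elements.
Since |N(S)| = 2 ≥ |S| = 2, Hall's condition holds for this subset.

2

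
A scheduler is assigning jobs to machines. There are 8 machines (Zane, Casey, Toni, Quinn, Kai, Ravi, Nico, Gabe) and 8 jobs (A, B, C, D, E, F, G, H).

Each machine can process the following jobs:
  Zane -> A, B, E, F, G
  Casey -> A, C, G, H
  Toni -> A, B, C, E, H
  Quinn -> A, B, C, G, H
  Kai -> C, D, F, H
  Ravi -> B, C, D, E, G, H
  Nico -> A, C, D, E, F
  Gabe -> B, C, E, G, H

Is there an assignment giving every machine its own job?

Yes

A valid assignment of size 8: Zane→F, Casey→C, Toni→B, Quinn→A, Kai→D, Ravi→H, Nico→E, Gabe→G.
All 8 machines are covered.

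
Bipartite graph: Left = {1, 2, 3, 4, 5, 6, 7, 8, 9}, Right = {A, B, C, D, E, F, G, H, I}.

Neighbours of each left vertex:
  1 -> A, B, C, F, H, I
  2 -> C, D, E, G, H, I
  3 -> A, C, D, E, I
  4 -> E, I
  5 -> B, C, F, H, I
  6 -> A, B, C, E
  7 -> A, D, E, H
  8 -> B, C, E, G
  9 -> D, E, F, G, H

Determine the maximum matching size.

For example, pair 1→H, 2→E, 3→A, 4→I, 5→F, 6→C, 7→D, 8→B, 9→G.
All 9 left vertices are matched, so no larger matching exists.

9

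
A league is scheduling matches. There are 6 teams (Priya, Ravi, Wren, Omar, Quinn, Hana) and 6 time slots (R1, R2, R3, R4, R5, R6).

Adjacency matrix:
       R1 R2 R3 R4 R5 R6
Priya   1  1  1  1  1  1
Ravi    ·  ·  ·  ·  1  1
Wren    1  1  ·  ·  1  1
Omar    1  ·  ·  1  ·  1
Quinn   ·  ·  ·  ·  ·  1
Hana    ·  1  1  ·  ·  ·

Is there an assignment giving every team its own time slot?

A valid assignment of size 6: Priya-R2, Ravi-R5, Wren-R1, Omar-R4, Quinn-R6, Hana-R3.
Every team is matched, so this is a perfect matching.

Yes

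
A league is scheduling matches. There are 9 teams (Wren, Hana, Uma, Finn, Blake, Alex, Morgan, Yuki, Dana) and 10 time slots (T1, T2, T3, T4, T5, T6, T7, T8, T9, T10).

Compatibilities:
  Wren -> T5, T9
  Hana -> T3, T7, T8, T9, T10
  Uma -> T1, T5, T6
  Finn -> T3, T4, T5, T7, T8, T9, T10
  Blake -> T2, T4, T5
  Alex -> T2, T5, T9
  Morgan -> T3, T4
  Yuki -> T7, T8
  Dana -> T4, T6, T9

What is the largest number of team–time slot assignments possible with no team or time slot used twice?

9

A valid assignment of size 9: Wren→T5, Hana→T7, Uma→T6, Finn→T10, Blake→T4, Alex→T2, Morgan→T3, Yuki→T8, Dana→T9.
All 9 teams are matched, so no larger matching exists.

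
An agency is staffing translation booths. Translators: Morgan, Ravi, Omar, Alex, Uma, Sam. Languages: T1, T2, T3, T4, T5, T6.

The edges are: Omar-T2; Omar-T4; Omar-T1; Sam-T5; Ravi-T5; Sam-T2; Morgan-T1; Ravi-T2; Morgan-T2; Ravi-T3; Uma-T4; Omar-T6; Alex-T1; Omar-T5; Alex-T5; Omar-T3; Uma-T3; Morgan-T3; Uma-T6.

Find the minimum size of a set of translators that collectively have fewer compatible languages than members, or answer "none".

none

A matching saturating every translator exists, for instance Morgan→T2, Ravi→T3, Omar→T4, Alex→T1, Uma→T6, Sam→T5.
By Hall's marriage theorem, this means |N(S)| ≥ |S| for every subset S, so no violating subset exists.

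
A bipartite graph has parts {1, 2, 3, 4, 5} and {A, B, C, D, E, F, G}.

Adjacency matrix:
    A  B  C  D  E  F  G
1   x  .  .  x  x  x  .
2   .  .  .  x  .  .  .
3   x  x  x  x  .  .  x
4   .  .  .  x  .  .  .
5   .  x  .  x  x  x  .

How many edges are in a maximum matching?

4

A valid assignment of size 4: 1–E, 2–D, 3–G, 5–B.
The set {2, 4} has only 1 neighbour ({D}), so by Hall's theorem at most 4 of the 5 left vertices can be matched.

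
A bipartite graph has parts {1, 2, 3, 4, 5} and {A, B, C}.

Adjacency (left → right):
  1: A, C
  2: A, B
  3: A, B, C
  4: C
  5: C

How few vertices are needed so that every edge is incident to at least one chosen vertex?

The 3 edges 1–C, 2–A, 3–B form a matching, so any vertex cover needs at least 3 vertices (one per matched edge).
Conversely {A, B, C} meets every edge and has exactly 3 vertices, so 3 is optimal.

3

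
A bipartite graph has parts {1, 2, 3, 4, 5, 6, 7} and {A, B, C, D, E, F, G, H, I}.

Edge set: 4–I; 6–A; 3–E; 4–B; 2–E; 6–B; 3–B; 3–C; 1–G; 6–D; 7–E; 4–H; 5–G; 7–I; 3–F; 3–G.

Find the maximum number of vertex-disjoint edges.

6

One maximum matching: 1-G, 2-E, 3-F, 4-H, 6-B, 7-I.
The set {1, 5} has only 1 neighbour ({G}), so by Hall's theorem at most 6 of the 7 left vertices can be matched.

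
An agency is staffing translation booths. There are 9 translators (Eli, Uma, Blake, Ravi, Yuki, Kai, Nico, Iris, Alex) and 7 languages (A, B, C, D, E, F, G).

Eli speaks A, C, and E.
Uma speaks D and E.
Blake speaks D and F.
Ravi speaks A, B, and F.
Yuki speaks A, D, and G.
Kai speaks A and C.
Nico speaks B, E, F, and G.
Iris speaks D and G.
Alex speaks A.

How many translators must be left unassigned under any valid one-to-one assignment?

For example, pair Eli-C, Uma-E, Blake-D, Ravi-F, Yuki-G, Kai-A, Nico-B.
The set {Eli, Uma, Blake, Ravi, Yuki, Kai, Nico, Iris, Alex} has only 7 neighbours ({A, B, C, D, E, F, G}), so by Hall's theorem at most 7 of the 9 translators can be matched.
That matches 7 of the 9, leaving 2 unmatched; no matching can do better.

2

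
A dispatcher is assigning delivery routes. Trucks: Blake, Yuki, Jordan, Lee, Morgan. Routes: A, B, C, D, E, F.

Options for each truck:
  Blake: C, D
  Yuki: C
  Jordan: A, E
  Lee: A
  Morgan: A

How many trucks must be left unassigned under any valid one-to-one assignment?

One maximum matching: Blake–D, Yuki–C, Jordan–E, Lee–A.
The set {Lee, Morgan} has only 1 neighbour ({A}), so by Hall's theorem at most 4 of the 5 trucks can be matched.
That matches 4 of the 5, leaving 1 unmatched; no matching can do better.

1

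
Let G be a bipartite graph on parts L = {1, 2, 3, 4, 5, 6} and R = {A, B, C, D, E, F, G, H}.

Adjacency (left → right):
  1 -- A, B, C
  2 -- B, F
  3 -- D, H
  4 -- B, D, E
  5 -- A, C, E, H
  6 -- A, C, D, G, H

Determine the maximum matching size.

For example, pair 1→C, 2→F, 3→D, 4→B, 5→E, 6→G.
All 6 left vertices are matched, so no larger matching exists.

6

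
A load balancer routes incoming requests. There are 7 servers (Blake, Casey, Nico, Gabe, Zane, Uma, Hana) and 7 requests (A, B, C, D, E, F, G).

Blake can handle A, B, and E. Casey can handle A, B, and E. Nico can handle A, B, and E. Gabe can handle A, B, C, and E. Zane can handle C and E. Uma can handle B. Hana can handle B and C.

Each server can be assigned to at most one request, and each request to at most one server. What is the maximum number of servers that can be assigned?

4

For example, pair Blake→A, Casey→E, Nico→B, Gabe→C.
The set {Blake, Casey, Nico, Gabe, Zane, Uma, Hana} has only 4 neighbours ({A, B, C, E}), so by Hall's theorem at most 4 of the 7 servers can be matched.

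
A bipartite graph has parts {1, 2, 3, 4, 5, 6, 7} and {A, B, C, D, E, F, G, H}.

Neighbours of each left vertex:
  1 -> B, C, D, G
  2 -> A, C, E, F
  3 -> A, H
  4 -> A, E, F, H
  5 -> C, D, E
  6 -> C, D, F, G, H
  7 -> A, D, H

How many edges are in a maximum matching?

For example, pair 1-B, 2-C, 3-A, 4-H, 5-E, 6-G, 7-D.
All 7 left vertices are matched, so no larger matching exists.

7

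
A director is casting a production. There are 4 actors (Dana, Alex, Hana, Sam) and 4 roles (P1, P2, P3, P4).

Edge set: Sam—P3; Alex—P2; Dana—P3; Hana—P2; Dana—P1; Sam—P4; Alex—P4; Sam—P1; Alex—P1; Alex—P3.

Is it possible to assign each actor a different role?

For example, pair Dana→P3, Alex→P4, Hana→P2, Sam→P1.
Every actor is matched, so this is a perfect matching.

Yes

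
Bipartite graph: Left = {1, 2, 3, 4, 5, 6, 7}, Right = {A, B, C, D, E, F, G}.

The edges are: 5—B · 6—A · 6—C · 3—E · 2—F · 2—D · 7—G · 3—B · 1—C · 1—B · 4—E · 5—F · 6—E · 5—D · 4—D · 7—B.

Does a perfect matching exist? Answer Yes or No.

A valid assignment of size 7: 1→C, 2→F, 3→E, 4→D, 5→B, 6→A, 7→G.
Every left vertex is matched, so this is a perfect matching.

Yes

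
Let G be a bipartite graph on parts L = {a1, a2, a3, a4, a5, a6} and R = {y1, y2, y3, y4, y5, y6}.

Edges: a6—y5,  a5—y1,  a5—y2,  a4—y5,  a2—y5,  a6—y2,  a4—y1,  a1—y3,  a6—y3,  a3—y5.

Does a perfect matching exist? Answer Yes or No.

The set {a1, a2, a3, a4, a5, a6} has only 4 neighbours ({y1, y2, y3, y5}), so by Hall's theorem at most 4 of the 6 left vertices can be matched.
Hence no matching covers every left vertex.

No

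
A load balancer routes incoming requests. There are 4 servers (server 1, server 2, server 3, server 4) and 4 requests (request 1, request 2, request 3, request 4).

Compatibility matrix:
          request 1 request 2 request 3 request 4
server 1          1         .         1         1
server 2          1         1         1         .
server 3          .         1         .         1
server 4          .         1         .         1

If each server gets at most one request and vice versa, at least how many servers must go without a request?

0

A valid assignment of size 4: server 1-request 1, server 2-request 3, server 3-request 2, server 4-request 4.
This saturates every server, so 4 is the maximum.
That matches 4 of the 4, leaving 0 unmatched; no matching can do better.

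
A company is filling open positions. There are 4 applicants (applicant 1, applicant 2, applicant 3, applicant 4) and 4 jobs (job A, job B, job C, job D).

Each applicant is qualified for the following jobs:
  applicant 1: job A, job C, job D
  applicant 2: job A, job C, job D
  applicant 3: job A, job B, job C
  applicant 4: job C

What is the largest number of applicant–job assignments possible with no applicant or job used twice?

4

A valid assignment of size 4: applicant 1→job A, applicant 2→job D, applicant 3→job B, applicant 4→job C.
All 4 applicants are matched, so no larger matching exists.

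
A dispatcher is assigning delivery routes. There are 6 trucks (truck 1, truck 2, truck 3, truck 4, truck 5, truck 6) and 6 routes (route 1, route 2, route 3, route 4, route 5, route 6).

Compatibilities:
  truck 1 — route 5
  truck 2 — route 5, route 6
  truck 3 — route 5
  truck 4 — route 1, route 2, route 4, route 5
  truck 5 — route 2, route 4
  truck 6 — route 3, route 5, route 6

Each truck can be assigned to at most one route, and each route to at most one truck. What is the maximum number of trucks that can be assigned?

For example, pair truck 1–route 5, truck 2–route 6, truck 4–route 4, truck 5–route 2, truck 6–route 3.
The set {truck 1, truck 3} has only 1 neighbour ({route 5}), so by Hall's theorem at most 5 of the 6 trucks can be matched.

5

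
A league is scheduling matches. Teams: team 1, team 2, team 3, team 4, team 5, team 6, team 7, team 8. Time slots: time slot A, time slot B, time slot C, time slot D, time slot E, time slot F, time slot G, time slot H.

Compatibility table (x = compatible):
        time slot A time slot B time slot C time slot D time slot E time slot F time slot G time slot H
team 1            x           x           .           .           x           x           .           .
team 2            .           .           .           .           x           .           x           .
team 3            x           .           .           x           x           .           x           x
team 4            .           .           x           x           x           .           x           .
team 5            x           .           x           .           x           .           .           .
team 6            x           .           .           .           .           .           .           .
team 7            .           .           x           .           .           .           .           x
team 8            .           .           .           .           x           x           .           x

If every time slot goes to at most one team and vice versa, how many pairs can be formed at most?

A valid assignment of size 8: team 1→time slot B, team 2→time slot G, team 3→time slot E, team 4→time slot D, team 5→time slot C, team 6→time slot A, team 7→time slot H, team 8→time slot F.
This saturates every team, so 8 is the maximum.

8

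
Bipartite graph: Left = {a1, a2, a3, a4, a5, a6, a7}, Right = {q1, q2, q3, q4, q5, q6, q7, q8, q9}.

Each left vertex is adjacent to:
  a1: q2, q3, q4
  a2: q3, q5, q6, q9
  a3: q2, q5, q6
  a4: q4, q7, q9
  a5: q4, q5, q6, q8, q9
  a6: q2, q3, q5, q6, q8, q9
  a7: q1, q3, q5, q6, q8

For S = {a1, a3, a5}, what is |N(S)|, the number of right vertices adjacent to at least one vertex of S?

7

The union of neighbours of {a1, a3, a5} is {q2, q3, q4, q5, q6, q8, q9}, which has 7 elements.
Since |N(S)| = 7 ≥ |S| = 3, Hall's condition holds for this subset.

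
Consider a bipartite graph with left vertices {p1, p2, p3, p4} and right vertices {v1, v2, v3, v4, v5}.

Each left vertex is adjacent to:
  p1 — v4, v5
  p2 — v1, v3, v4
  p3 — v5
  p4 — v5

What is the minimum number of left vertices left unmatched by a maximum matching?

One maximum matching: p1-v4, p2-v1, p3-v5.
The set {p3, p4} has only 1 neighbour ({v5}), so by Hall's theorem at most 3 of the 4 left vertices can be matched.
That matches 3 of the 4, leaving 1 unmatched; no matching can do better.

1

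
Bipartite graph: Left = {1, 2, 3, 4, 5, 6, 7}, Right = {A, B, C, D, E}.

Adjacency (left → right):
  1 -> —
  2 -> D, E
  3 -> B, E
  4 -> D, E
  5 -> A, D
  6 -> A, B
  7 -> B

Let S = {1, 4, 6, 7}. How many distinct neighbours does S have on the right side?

The union of neighbours of {1, 4, 6, 7} is {A, B, D, E}, which has 4 elements.
Since |N(S)| = 4 ≥ |S| = 4, Hall's condition holds for this subset.

4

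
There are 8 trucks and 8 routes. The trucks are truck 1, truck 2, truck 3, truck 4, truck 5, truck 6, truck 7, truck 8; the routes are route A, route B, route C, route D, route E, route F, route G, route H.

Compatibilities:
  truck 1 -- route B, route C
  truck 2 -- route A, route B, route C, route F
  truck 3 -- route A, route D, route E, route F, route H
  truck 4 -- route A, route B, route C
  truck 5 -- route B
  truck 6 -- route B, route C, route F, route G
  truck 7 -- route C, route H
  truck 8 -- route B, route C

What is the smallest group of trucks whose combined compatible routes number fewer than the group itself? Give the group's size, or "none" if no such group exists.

Take S = {truck 1, truck 5, truck 8}. Its neighbourhood is {route B, route C}, so |N(S)| = 2 < |S| = 3.
Every subset of size less than 3 has at least as many neighbours as members, so 3 is the minimum.

3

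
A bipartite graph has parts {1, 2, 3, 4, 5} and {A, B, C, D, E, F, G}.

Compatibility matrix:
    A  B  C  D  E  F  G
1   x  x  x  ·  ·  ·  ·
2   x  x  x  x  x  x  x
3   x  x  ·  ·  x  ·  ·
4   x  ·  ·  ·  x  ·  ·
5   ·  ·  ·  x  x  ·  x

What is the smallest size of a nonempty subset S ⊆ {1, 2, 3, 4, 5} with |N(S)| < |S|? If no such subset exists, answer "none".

A matching saturating every left vertex exists, for instance 1→C, 2→G, 3→B, 4→A, 5→E.
By Hall's marriage theorem, this means |N(S)| ≥ |S| for every subset S, so no violating subset exists.

none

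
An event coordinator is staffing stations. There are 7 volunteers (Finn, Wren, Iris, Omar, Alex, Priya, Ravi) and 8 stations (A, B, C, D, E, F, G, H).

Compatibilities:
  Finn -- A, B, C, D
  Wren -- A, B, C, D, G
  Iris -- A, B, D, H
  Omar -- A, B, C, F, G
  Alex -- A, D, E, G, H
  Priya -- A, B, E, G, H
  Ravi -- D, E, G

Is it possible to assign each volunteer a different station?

One maximum matching: Finn–C, Wren–D, Iris–H, Omar–B, Alex–A, Priya–G, Ravi–E.
Every volunteer is matched, so this matching saturates all of them.

Yes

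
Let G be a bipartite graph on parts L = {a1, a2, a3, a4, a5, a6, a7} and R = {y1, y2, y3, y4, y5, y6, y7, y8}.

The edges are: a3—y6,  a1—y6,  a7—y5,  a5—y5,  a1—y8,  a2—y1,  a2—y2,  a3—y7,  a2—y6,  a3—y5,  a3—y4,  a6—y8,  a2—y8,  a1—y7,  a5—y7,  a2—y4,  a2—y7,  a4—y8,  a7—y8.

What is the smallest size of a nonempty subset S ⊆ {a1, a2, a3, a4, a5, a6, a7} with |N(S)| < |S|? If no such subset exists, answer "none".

Take S = {a4, a6}. Its neighbourhood is {y8}, so |N(S)| = 1 < |S| = 2.
No single vertex violates Hall's condition since each has at least one neighbour, so 2 is the minimum.

2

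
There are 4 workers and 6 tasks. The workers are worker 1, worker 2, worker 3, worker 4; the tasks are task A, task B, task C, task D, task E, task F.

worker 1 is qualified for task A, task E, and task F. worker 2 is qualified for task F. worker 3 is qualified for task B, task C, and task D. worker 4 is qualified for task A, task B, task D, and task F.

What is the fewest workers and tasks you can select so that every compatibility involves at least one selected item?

A maximum matching has 4 edges (e.g. worker 1–task E, worker 2–task F, worker 3–task B, worker 4–task D).
By König's theorem the minimum vertex cover has the same size. One such cover is {worker 1, worker 2, worker 3, worker 4}.

4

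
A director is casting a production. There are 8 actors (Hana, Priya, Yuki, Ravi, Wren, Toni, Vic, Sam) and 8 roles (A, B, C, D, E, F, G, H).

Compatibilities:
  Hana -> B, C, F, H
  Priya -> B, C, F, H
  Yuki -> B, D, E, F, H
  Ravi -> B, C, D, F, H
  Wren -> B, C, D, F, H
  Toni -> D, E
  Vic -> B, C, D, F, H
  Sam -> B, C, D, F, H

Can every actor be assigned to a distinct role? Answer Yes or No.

No

The set {Hana, Priya, Yuki, Ravi, Wren, Toni, Vic, Sam} has only 6 neighbours ({B, C, D, E, F, H}), so by Hall's theorem at most 6 of the 8 actors can be matched.
Hence no matching covers every actor.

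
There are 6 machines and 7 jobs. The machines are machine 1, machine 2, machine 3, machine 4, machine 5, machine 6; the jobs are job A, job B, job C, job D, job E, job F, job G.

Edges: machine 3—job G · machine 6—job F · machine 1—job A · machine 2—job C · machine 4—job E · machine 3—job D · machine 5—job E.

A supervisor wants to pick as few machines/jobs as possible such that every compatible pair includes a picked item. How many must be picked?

5

{machine 1, machine 2, machine 3, machine 6, job E} is a vertex cover of size 5: every edge has an endpoint in this set.
No smaller cover exists because machine 1–job A, machine 2–job C, machine 3–job G, machine 4–job E, machine 6–job F is a matching of size 5, and a cover must include an endpoint of each of these disjoint edges (König's theorem).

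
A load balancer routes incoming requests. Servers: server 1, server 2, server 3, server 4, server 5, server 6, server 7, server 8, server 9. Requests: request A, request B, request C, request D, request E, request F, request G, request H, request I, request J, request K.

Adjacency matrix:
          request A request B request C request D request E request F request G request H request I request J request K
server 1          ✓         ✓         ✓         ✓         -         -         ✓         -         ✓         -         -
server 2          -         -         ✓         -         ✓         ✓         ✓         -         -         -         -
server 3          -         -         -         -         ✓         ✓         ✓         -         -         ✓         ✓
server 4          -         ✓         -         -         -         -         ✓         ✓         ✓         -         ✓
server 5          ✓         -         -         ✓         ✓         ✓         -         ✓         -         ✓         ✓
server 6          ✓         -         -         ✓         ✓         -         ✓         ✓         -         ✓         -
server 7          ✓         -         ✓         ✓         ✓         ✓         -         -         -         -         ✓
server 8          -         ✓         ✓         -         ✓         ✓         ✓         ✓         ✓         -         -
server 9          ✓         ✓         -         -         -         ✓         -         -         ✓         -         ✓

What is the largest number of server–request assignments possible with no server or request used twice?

9

A valid assignment of size 9: server 1→request B, server 2→request C, server 3→request J, server 4→request G, server 5→request K, server 6→request D, server 7→request E, server 8→request H, server 9→request F.
This saturates every server, so 9 is the maximum.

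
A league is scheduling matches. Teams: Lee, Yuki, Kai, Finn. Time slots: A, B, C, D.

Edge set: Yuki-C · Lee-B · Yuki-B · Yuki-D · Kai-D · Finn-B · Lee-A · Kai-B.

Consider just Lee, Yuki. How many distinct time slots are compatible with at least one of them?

The union of neighbours of {Lee, Yuki} is {A, B, C, D}, which has 4 elements.
Since |N(S)| = 4 ≥ |S| = 2, Hall's condition holds for this subset.

4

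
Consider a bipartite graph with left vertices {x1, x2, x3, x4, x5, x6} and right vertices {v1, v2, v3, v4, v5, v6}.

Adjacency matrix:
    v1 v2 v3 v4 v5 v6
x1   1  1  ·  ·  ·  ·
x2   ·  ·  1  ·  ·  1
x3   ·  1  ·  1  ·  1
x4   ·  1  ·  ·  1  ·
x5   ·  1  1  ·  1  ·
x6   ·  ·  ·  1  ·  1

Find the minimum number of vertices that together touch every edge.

The 6 edges x1–v1, x2–v3, x3–v4, x4–v5, x5–v2, x6–v6 form a matching, so any vertex cover needs at least 6 vertices (one per matched edge).
Conversely {x1, x2, x3, x4, x5, x6} meets every edge and has exactly 6 vertices, so 6 is optimal.

6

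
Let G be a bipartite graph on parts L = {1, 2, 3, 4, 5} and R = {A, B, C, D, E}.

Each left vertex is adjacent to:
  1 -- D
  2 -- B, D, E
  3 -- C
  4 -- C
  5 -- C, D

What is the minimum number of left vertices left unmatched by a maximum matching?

2

One maximum matching: 1→D, 2→B, 3→C.
The set {1, 3, 4, 5} has only 2 neighbours ({C, D}), so by Hall's theorem at most 3 of the 5 left vertices can be matched.
That matches 3 of the 5, leaving 2 unmatched; no matching can do better.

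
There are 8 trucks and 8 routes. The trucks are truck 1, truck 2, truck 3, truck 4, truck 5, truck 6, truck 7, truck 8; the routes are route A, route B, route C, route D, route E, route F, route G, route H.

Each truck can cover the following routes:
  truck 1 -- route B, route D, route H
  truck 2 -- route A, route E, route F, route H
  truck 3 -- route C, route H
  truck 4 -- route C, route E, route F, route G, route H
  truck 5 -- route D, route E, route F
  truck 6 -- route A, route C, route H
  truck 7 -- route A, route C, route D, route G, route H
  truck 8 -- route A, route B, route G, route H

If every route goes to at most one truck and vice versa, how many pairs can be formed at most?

8

A valid assignment of size 8: truck 1-route H, truck 2-route E, truck 3-route C, truck 4-route G, truck 5-route F, truck 6-route A, truck 7-route D, truck 8-route B.
This saturates every truck, so 8 is the maximum.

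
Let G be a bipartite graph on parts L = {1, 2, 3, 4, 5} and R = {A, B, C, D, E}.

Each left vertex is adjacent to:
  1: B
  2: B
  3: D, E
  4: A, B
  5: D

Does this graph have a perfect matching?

The set {1, 2} has only 1 neighbour ({B}), so by Hall's theorem at most 4 of the 5 left vertices can be matched.
Hence no matching covers every left vertex.

No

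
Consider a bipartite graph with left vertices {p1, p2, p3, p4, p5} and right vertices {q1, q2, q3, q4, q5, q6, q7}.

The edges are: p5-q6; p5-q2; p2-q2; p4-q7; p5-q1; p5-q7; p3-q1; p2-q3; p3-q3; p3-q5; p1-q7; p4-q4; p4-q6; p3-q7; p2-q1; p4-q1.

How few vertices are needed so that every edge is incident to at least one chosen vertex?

5

{p1, p2, p3, p4, p5} is a vertex cover of size 5: every edge has an endpoint in this set.
No smaller cover exists because p1–q7, p2–q2, p3–q5, p4–q4, p5–q6 is a matching of size 5, and a cover must include an endpoint of each of these disjoint edges (König's theorem).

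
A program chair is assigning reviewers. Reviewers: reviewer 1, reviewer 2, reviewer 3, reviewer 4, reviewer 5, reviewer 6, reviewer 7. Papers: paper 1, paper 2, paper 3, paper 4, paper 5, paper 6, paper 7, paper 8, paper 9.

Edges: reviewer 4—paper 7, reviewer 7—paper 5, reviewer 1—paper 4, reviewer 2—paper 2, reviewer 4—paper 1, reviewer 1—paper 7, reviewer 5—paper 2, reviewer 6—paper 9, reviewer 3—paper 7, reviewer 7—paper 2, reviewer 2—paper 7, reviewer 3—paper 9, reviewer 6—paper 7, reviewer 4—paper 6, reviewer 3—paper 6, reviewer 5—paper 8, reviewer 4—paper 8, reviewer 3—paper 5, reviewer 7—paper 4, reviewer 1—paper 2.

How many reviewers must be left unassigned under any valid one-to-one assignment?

0

One maximum matching: reviewer 1-paper 7, reviewer 2-paper 2, reviewer 3-paper 5, reviewer 4-paper 6, reviewer 5-paper 8, reviewer 6-paper 9, reviewer 7-paper 4.
All 7 reviewers are matched, so no larger matching exists.
That matches 7 of the 7, leaving 0 unmatched; no matching can do better.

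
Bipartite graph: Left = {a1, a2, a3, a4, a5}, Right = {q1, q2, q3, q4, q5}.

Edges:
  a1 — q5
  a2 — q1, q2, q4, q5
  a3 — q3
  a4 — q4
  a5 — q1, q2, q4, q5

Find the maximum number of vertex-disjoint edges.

One maximum matching: a1→q5, a2→q1, a3→q3, a4→q4, a5→q2.
This saturates every left vertex, so 5 is the maximum.

5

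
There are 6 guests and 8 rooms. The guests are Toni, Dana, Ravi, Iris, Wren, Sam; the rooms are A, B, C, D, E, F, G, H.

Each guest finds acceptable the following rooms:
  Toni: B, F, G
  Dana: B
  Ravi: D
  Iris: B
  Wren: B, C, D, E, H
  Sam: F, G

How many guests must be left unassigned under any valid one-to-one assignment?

1

One maximum matching: Toni→G, Dana→B, Ravi→D, Wren→E, Sam→F.
The set {Dana, Iris} has only 1 neighbour ({B}), so by Hall's theorem at most 5 of the 6 guests can be matched.
That matches 5 of the 6, leaving 1 unmatched; no matching can do better.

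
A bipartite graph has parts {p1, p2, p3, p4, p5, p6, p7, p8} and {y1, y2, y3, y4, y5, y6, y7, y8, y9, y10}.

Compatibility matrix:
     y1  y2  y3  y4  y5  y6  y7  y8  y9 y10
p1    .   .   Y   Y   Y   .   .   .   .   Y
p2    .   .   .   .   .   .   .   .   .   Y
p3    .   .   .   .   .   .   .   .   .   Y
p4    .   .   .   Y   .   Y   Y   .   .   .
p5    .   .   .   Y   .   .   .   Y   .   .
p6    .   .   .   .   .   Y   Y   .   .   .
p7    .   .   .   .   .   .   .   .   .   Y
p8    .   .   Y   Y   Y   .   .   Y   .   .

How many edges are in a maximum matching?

For example, pair p1→y4, p2→y10, p4→y7, p5→y8, p6→y6, p8→y3.
The set {p2, p3, p7} has only 1 neighbour ({y10}), so by Hall's theorem at most 6 of the 8 left vertices can be matched.

6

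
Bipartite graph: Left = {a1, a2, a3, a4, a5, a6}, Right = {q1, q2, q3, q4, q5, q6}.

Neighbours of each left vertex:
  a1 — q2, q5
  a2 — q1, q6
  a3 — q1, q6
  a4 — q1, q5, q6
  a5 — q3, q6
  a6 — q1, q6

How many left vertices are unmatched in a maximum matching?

1

A valid assignment of size 5: a1→q2, a2→q1, a3→q6, a4→q5, a5→q3.
The set {a2, a3, a6} has only 2 neighbours ({q1, q6}), so by Hall's theorem at most 5 of the 6 left vertices can be matched.
That matches 5 of the 6, leaving 1 unmatched; no matching can do better.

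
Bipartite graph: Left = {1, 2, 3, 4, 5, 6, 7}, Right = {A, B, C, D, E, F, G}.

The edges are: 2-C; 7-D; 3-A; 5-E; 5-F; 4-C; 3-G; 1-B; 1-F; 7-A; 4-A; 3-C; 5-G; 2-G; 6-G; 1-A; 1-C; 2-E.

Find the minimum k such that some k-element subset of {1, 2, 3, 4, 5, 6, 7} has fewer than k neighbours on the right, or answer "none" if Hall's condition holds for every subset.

none

A matching saturating every left vertex exists, for instance 1→B, 2→E, 3→C, 4→A, 5→F, 6→G, 7→D.
By Hall's marriage theorem, this means |N(S)| ≥ |S| for every subset S, so no violating subset exists.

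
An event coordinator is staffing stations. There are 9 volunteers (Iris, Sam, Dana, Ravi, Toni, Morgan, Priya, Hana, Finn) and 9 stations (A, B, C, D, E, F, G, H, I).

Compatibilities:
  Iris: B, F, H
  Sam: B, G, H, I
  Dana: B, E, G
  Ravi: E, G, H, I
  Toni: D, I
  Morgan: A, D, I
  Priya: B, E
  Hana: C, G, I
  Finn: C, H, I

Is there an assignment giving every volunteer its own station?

Yes

One maximum matching: Iris-F, Sam-I, Dana-E, Ravi-H, Toni-D, Morgan-A, Priya-B, Hana-G, Finn-C.
All 9 volunteers are covered.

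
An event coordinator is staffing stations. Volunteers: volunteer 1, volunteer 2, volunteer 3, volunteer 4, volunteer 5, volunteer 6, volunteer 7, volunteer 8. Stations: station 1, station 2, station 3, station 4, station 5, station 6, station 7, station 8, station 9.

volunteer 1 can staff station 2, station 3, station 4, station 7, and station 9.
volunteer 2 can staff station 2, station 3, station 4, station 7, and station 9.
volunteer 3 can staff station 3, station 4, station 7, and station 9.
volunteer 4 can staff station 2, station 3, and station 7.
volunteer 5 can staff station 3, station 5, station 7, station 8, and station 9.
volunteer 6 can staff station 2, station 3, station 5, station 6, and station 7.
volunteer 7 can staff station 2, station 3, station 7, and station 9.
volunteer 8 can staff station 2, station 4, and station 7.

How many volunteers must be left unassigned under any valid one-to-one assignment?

A valid assignment of size 7: volunteer 1–station 7, volunteer 2–station 9, volunteer 3–station 4, volunteer 4–station 3, volunteer 5–station 8, volunteer 6–station 6, volunteer 7–station 2.
The set {volunteer 1, volunteer 2, volunteer 3, volunteer 4, volunteer 7, volunteer 8} has only 5 neighbours ({station 2, station 3, station 4, station 7, station 9}), so by Hall's theorem at most 7 of the 8 volunteers can be matched.
That matches 7 of the 8, leaving 1 unmatched; no matching can do better.

1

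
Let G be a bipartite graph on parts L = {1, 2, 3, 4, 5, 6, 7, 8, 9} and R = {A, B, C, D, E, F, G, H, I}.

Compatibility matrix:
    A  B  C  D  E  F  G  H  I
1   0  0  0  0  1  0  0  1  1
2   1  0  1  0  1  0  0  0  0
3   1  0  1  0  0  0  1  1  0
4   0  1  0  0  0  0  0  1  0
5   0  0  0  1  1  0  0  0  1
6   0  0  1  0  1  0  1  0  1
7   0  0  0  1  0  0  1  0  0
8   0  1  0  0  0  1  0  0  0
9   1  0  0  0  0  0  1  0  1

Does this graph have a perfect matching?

Yes

For example, pair 1–H, 2–C, 3–A, 4–B, 5–D, 6–E, 7–G, 8–F, 9–I.
Every left vertex is matched, so this is a perfect matching.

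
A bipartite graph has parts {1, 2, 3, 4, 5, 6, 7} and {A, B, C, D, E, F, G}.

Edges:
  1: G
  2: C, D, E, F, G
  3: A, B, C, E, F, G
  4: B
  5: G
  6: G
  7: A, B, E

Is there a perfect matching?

The set {1, 5, 6} has only 1 neighbour ({G}), so by Hall's theorem at most 5 of the 7 left vertices can be matched.
Hence no matching covers every left vertex.

No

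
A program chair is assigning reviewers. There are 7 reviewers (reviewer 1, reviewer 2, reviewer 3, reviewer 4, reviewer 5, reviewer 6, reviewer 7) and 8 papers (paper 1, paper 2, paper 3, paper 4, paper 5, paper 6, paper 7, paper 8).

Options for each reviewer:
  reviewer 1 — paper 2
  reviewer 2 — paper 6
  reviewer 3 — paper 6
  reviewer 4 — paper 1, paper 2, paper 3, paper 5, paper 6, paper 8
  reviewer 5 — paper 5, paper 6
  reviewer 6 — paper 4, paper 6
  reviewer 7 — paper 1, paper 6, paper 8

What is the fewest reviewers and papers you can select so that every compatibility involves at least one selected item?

6

A maximum matching has 6 edges (e.g. reviewer 1–paper 2, reviewer 2–paper 6, reviewer 4–paper 3, reviewer 5–paper 5, reviewer 6–paper 4, reviewer 7–paper 1).
By König's theorem the minimum vertex cover has the same size. One such cover is {reviewer 1, reviewer 4, reviewer 5, reviewer 6, reviewer 7, paper 6}.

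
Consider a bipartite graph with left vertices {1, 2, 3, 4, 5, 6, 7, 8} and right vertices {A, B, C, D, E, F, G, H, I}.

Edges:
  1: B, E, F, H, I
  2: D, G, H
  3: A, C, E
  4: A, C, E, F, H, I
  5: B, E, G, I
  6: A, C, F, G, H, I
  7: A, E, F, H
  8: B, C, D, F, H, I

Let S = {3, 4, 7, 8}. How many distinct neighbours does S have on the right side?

The union of neighbours of {3, 4, 7, 8} is {A, B, C, D, E, F, H, I}, which has 8 elements.
Since |N(S)| = 8 ≥ |S| = 4, Hall's condition holds for this subset.

8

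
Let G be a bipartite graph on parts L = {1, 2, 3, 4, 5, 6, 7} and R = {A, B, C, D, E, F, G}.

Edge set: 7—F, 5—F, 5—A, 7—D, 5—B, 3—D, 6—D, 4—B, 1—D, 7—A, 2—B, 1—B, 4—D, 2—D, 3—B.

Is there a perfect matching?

No

The set {1, 2, 3, 4, 6} has only 2 neighbours ({B, D}), so by Hall's theorem at most 4 of the 7 left vertices can be matched.
Hence no matching covers every left vertex.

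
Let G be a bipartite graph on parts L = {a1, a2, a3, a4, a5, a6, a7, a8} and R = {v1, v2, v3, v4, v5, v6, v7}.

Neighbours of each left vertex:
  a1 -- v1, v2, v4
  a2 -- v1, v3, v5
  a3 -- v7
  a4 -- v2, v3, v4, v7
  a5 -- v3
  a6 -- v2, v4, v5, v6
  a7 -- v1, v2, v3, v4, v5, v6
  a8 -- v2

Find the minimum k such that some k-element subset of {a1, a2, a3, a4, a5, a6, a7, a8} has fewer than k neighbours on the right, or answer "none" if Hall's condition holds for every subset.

Take S = {a1, a2, a3, a4, a5, a6, a7, a8}. Its neighbourhood is {v1, v2, v3, v4, v5, v6, v7}, so |N(S)| = 7 < |S| = 8.
Every subset of size less than 8 has at least as many neighbours as members, so 8 is the minimum.

8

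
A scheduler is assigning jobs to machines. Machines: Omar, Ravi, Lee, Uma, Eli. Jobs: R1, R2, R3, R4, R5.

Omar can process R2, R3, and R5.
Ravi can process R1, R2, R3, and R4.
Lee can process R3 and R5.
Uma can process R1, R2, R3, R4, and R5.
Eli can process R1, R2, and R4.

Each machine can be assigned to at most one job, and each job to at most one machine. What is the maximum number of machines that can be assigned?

5

One maximum matching: Omar→R2, Ravi→R1, Lee→R5, Uma→R3, Eli→R4.
This saturates every machine, so 5 is the maximum.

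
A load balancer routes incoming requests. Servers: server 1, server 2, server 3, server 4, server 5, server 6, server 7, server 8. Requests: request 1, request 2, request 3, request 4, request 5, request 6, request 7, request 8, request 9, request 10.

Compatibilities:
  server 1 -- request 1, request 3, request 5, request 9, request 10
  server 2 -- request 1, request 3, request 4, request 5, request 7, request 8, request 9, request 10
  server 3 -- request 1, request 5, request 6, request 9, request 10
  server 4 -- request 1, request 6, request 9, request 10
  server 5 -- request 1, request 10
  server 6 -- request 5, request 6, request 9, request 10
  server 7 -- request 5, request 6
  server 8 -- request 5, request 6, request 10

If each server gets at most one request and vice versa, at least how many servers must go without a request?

One maximum matching: server 1→request 3, server 2→request 7, server 3→request 10, server 4→request 9, server 5→request 1, server 6→request 5, server 7→request 6.
The set {server 3, server 4, server 5, server 6, server 7, server 8} has only 5 neighbours ({request 1, request 10, request 5, request 6, request 9}), so by Hall's theorem at most 7 of the 8 servers can be matched.
That matches 7 of the 8, leaving 1 unmatched; no matching can do better.

1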